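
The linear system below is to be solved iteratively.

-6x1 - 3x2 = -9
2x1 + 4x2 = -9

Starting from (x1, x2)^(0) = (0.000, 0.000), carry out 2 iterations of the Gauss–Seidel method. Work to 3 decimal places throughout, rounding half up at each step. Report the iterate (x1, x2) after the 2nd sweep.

Iteration 1:
  x1 = (-9 - (-3)·0.000) / (-6) = 1.500
  x2 = (-9 - (2)·1.500) / (4) = -3.000
Iteration 2:
  x1 = (-9 - (-3)·-3.000) / (-6) = 3.000
  x2 = (-9 - (2)·3.000) / (4) = -3.750

(3.000, -3.750)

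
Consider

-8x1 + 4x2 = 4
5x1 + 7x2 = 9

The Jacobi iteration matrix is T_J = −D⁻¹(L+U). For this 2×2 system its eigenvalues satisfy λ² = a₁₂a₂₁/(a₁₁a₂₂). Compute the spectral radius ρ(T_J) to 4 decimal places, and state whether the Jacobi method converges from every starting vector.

a₁₂a₂₁/(a₁₁a₂₂) = (4)·(5) / ((-8)·(7)) = -0.357143
ρ = √|-0.357143| = √0.357143 = 0.5976
ρ < 1, so Jacobi converges

0.5976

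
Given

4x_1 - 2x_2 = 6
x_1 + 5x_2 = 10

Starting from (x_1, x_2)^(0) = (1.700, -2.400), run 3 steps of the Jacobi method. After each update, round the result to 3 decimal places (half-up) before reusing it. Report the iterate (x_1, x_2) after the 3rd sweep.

(2.470, 1.534)

Iteration 1:
  x_1 = (6 - (-2)·-2.400) / (4) = 0.300
  x_2 = (10 - (1)·1.700) / (5) = 1.660
Iteration 2:
  x_1 = (6 - (-2)·1.660) / (4) = 2.330
  x_2 = (10 - (1)·0.300) / (5) = 1.940
Iteration 3:
  x_1 = (6 - (-2)·1.940) / (4) = 2.470
  x_2 = (10 - (1)·2.330) / (5) = 1.534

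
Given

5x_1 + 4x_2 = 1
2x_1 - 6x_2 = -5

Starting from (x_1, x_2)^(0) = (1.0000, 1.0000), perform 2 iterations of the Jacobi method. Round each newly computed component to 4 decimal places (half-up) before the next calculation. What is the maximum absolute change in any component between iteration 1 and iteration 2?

0.5334

Iteration 1:
  x_1 = (1 - (4)·1.0000) / (5) = -0.6000
  x_2 = (-5 - (2)·1.0000) / (-6) = 1.1667
Iteration 2:
  x_1 = (1 - (4)·1.1667) / (5) = -0.7334
  x_2 = (-5 - (2)·-0.6000) / (-6) = 0.6333
Change: (-0.1334, -0.5334) → max |·| = 0.5334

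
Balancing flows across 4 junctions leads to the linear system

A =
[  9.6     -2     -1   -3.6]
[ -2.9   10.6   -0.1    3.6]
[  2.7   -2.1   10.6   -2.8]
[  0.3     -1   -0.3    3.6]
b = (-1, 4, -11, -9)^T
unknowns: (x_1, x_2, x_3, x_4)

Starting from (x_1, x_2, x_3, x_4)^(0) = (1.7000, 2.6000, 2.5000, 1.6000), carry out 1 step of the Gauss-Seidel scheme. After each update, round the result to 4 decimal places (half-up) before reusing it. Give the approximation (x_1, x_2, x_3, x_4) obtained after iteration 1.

Iteration 1:
  x_1 = (-1 - (-2)·2.6000 - (-1)·2.5000 - (-3.6)·1.6000) / (9.6) = 1.2979
  x_2 = (4 - (-2.9)·1.2979 - (-0.1)·2.5000 - (3.6)·1.6000) / (10.6) = 0.2126
  x_3 = (-11 - (2.7)·1.2979 - (-2.1)·0.2126 - (-2.8)·1.6000) / (10.6) = -0.9036
  x_4 = (-9 - (0.3)·1.2979 - (-1)·0.2126 - (-0.3)·-0.9036) / (3.6) = -2.6244

(1.2979, 0.2126, -0.9036, -2.6244)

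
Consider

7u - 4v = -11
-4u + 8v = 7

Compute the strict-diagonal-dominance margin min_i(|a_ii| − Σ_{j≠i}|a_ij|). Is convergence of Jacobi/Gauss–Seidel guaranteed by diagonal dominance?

3

row 1: |7| − (4) = 3
row 2: |8| − (4) = 4
minimum over rows = 3 → strictly diagonally dominant (convergence guaranteed)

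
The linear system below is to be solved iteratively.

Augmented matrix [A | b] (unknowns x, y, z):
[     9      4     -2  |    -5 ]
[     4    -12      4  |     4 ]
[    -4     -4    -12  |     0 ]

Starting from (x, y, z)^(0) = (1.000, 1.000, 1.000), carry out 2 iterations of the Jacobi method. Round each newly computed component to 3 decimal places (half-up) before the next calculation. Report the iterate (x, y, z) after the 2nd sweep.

(-0.852, -0.815, 0.148)

Iteration 1:
  x = (-5 - (4)·1.000 - (-2)·1.000) / (9) = -0.778
  y = (4 - (4)·1.000 - (4)·1.000) / (-12) = 0.333
  z = (0 - (-4)·1.000 - (-4)·1.000) / (-12) = -0.667
Iteration 2:
  x = (-5 - (4)·0.333 - (-2)·-0.667) / (9) = -0.852
  y = (4 - (4)·-0.778 - (4)·-0.667) / (-12) = -0.815
  z = (0 - (-4)·-0.778 - (-4)·0.333) / (-12) = 0.148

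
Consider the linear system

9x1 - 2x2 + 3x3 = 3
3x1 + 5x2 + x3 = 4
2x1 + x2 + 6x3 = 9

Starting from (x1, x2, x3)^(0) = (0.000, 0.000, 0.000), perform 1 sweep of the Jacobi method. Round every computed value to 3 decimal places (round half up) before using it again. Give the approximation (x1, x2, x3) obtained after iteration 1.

(0.333, 0.800, 1.500)

Iteration 1:
  x1 = (3 - (-2)·0.000 - (3)·0.000) / (9) = 0.333
  x2 = (4 - (3)·0.000 - (1)·0.000) / (5) = 0.800
  x3 = (9 - (2)·0.000 - (1)·0.000) / (6) = 1.500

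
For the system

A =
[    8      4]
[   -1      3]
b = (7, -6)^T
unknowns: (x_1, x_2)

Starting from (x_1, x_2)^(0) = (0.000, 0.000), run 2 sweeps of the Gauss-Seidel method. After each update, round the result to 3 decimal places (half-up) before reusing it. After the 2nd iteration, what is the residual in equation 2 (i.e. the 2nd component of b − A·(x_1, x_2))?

0.001

Iteration 1:
  x_1 = (7 - (4)·0.000) / (8) = 0.875
  x_2 = (-6 - (-1)·0.875) / (3) = -1.708
Iteration 2:
  x_1 = (7 - (4)·-1.708) / (8) = 1.729
  x_2 = (-6 - (-1)·1.729) / (3) = -1.424
Residual b − A·x = (-1.136, 0.001)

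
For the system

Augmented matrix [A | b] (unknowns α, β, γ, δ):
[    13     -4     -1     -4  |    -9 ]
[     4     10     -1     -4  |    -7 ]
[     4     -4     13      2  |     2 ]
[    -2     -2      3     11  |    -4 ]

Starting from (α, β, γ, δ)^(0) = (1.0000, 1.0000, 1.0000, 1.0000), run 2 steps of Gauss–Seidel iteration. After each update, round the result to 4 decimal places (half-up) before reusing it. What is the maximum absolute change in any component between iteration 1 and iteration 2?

0.8765

Iteration 1:
  α = (-9 - (-4)·1.0000 - (-1)·1.0000 - (-4)·1.0000) / (13) = 0.0000
  β = (-7 - (4)·0.0000 - (-1)·1.0000 - (-4)·1.0000) / (10) = -0.2000
  γ = (2 - (4)·0.0000 - (-4)·-0.2000 - (2)·1.0000) / (13) = -0.0615
  δ = (-4 - (-2)·0.0000 - (-2)·-0.2000 - (3)·-0.0615) / (11) = -0.3832
Iteration 2:
  α = (-9 - (-4)·-0.2000 - (-1)·-0.0615 - (-4)·-0.3832) / (13) = -0.8765
  β = (-7 - (4)·-0.8765 - (-1)·-0.0615 - (-4)·-0.3832) / (10) = -0.5088
  γ = (2 - (4)·-0.8765 - (-4)·-0.5088 - (2)·-0.3832) / (13) = 0.3259
  δ = (-4 - (-2)·-0.8765 - (-2)·-0.5088 - (3)·0.3259) / (11) = -0.7044
Change: (-0.8765, -0.3088, 0.3874, -0.3212) → max |·| = 0.8765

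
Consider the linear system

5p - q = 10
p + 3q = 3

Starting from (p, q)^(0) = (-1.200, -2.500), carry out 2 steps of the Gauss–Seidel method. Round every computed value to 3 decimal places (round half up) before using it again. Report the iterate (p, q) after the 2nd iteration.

(2.100, 0.300)

Iteration 1:
  p = (10 - (-1)·-2.500) / (5) = 1.500
  q = (3 - (1)·1.500) / (3) = 0.500
Iteration 2:
  p = (10 - (-1)·0.500) / (5) = 2.100
  q = (3 - (1)·2.100) / (3) = 0.300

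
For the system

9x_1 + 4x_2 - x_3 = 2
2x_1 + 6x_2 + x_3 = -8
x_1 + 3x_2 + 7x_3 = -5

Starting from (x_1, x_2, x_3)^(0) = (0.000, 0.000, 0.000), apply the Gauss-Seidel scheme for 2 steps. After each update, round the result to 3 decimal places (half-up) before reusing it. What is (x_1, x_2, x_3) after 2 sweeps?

Iteration 1:
  x_1 = (2 - (4)·0.000 - (-1)·0.000) / (9) = 0.222
  x_2 = (-8 - (2)·0.222 - (1)·0.000) / (6) = -1.407
  x_3 = (-5 - (1)·0.222 - (3)·-1.407) / (7) = -0.143
Iteration 2:
  x_1 = (2 - (4)·-1.407 - (-1)·-0.143) / (9) = 0.832
  x_2 = (-8 - (2)·0.832 - (1)·-0.143) / (6) = -1.587
  x_3 = (-5 - (1)·0.832 - (3)·-1.587) / (7) = -0.153

(0.832, -1.587, -0.153)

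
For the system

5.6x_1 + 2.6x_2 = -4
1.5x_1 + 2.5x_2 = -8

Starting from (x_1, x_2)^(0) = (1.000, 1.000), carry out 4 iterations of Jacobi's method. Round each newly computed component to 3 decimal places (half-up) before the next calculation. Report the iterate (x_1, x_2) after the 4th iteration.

(1.064, -3.466)

Iteration 1:
  x_1 = (-4 - (2.6)·1.000) / (5.6) = -1.179
  x_2 = (-8 - (1.5)·1.000) / (2.5) = -3.800
Iteration 2:
  x_1 = (-4 - (2.6)·-3.800) / (5.6) = 1.050
  x_2 = (-8 - (1.5)·-1.179) / (2.5) = -2.493
Iteration 3:
  x_1 = (-4 - (2.6)·-2.493) / (5.6) = 0.443
  x_2 = (-8 - (1.5)·1.050) / (2.5) = -3.830
Iteration 4:
  x_1 = (-4 - (2.6)·-3.830) / (5.6) = 1.064
  x_2 = (-8 - (1.5)·0.443) / (2.5) = -3.466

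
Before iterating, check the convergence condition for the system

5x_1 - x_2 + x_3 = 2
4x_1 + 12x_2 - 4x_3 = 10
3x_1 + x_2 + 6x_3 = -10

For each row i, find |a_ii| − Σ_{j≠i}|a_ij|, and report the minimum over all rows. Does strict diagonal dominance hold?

row 1: |5| − (1+1) = 3
row 2: |12| − (4+4) = 4
row 3: |6| − (3+1) = 2
minimum over rows = 2 → strictly diagonally dominant (convergence guaranteed)

2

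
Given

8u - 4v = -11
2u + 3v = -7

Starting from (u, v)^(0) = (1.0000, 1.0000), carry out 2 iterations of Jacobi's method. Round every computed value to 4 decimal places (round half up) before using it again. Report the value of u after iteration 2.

-2.8750

Iteration 1:
  u = (-11 - (-4)·1.0000) / (8) = -0.8750
  v = (-7 - (2)·1.0000) / (3) = -3.0000
Iteration 2:
  u = (-11 - (-4)·-3.0000) / (8) = -2.8750
  v = (-7 - (2)·-0.8750) / (3) = -1.7500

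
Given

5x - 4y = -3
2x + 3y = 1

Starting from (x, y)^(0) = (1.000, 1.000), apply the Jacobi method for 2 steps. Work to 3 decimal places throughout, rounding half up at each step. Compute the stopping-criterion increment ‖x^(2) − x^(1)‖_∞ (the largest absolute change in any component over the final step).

Iteration 1:
  x = (-3 - (-4)·1.000) / (5) = 0.200
  y = (1 - (2)·1.000) / (3) = -0.333
Iteration 2:
  x = (-3 - (-4)·-0.333) / (5) = -0.866
  y = (1 - (2)·0.200) / (3) = 0.200
Change: (-1.066, 0.533) → max |·| = 1.066

1.066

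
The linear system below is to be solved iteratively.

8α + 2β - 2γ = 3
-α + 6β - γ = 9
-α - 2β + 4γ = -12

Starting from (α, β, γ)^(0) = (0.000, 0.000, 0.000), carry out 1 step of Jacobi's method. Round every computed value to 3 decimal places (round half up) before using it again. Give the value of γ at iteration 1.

-3.000

Iteration 1:
  α = (3 - (2)·0.000 - (-2)·0.000) / (8) = 0.375
  β = (9 - (-1)·0.000 - (-1)·0.000) / (6) = 1.500
  γ = (-12 - (-1)·0.000 - (-2)·0.000) / (4) = -3.000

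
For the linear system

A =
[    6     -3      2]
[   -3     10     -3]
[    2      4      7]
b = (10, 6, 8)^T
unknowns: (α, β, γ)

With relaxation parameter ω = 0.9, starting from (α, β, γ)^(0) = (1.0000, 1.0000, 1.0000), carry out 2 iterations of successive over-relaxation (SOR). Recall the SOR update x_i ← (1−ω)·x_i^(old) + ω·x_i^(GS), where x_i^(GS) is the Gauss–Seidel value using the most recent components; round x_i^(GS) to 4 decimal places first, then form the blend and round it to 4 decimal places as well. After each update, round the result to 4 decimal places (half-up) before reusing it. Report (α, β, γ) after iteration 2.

Iteration 1:
  α: GS value = (10 - (-3)·1.0000 - (2)·1.0000) / (6) = 1.8333;  α ← (1−ω)·1.0000 + ω·1.8333 = 1.7500
  β: GS value = (6 - (-3)·1.7500 - (-3)·1.0000) / (10) = 1.4250;  β ← (1−ω)·1.0000 + ω·1.4250 = 1.3825
  γ: GS value = (8 - (2)·1.7500 - (4)·1.3825) / (7) = -0.1471;  γ ← (1−ω)·1.0000 + ω·-0.1471 = -0.0324
Iteration 2:
  α: GS value = (10 - (-3)·1.3825 - (2)·-0.0324) / (6) = 2.3687;  α ← (1−ω)·1.7500 + ω·2.3687 = 2.3068
  β: GS value = (6 - (-3)·2.3068 - (-3)·-0.0324) / (10) = 1.2823;  β ← (1−ω)·1.3825 + ω·1.2823 = 1.2923
  γ: GS value = (8 - (2)·2.3068 - (4)·1.2923) / (7) = -0.2547;  γ ← (1−ω)·-0.0324 + ω·-0.2547 = -0.2325

(2.3068, 1.2923, -0.2325)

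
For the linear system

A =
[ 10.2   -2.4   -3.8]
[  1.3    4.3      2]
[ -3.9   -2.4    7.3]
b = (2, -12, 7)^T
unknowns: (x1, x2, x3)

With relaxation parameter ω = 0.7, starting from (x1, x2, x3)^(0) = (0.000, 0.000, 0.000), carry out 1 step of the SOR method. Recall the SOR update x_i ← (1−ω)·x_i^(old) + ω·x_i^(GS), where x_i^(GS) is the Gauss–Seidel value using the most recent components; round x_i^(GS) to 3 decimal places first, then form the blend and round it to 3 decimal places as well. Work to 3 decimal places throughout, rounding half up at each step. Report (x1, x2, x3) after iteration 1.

Iteration 1:
  x1: GS value = (2 - (-2.4)·0.000 - (-3.8)·0.000) / (10.2) = 0.196;  x1 ← (1−ω)·0.000 + ω·0.196 = 0.137
  x2: GS value = (-12 - (1.3)·0.137 - (2)·0.000) / (4.3) = -2.832;  x2 ← (1−ω)·0.000 + ω·-2.832 = -1.982
  x3: GS value = (7 - (-3.9)·0.137 - (-2.4)·-1.982) / (7.3) = 0.380;  x3 ← (1−ω)·0.000 + ω·0.380 = 0.266

(0.137, -1.982, 0.266)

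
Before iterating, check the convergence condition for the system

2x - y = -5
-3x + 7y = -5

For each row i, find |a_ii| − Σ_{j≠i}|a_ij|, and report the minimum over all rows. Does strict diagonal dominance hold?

1

row 1: |2| − (1) = 1
row 2: |7| − (3) = 4
minimum over rows = 1 → strictly diagonally dominant (convergence guaranteed)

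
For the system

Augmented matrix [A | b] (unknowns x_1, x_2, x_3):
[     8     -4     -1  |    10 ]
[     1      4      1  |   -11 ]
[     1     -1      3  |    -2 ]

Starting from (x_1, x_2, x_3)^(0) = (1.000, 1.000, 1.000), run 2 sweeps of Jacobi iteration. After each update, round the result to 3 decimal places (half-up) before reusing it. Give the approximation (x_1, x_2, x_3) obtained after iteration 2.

Iteration 1:
  x_1 = (10 - (-4)·1.000 - (-1)·1.000) / (8) = 1.875
  x_2 = (-11 - (1)·1.000 - (1)·1.000) / (4) = -3.250
  x_3 = (-2 - (1)·1.000 - (-1)·1.000) / (3) = -0.667
Iteration 2:
  x_1 = (10 - (-4)·-3.250 - (-1)·-0.667) / (8) = -0.458
  x_2 = (-11 - (1)·1.875 - (1)·-0.667) / (4) = -3.052
  x_3 = (-2 - (1)·1.875 - (-1)·-3.250) / (3) = -2.375

(-0.458, -3.052, -2.375)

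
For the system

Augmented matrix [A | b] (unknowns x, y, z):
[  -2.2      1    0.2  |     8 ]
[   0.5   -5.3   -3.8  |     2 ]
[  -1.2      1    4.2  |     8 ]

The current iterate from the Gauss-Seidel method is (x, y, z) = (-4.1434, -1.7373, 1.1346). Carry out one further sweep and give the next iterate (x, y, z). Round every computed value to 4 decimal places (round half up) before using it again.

(-4.3229, -1.5987, 1.0503)

One sweep:
  x = (8 - (1)·-1.7373 - (0.2)·1.1346) / (-2.2) = -4.3229
  y = (2 - (0.5)·-4.3229 - (-3.8)·1.1346) / (-5.3) = -1.5987
  z = (8 - (-1.2)·-4.3229 - (1)·-1.5987) / (4.2) = 1.0503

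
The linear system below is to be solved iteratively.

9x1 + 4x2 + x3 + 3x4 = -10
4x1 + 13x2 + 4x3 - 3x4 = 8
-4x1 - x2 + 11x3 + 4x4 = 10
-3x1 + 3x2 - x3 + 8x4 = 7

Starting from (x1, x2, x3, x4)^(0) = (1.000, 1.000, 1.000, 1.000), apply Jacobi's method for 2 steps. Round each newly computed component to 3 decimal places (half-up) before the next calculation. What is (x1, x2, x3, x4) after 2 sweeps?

Iteration 1:
  x1 = (-10 - (4)·1.000 - (1)·1.000 - (3)·1.000) / (9) = -2.000
  x2 = (8 - (4)·1.000 - (4)·1.000 - (-3)·1.000) / (13) = 0.231
  x3 = (10 - (-4)·1.000 - (-1)·1.000 - (4)·1.000) / (11) = 1.000
  x4 = (7 - (-3)·1.000 - (3)·1.000 - (-1)·1.000) / (8) = 1.000
Iteration 2:
  x1 = (-10 - (4)·0.231 - (1)·1.000 - (3)·1.000) / (9) = -1.658
  x2 = (8 - (4)·-2.000 - (4)·1.000 - (-3)·1.000) / (13) = 1.154
  x3 = (10 - (-4)·-2.000 - (-1)·0.231 - (4)·1.000) / (11) = -0.161
  x4 = (7 - (-3)·-2.000 - (3)·0.231 - (-1)·1.000) / (8) = 0.163

(-1.658, 1.154, -0.161, 0.163)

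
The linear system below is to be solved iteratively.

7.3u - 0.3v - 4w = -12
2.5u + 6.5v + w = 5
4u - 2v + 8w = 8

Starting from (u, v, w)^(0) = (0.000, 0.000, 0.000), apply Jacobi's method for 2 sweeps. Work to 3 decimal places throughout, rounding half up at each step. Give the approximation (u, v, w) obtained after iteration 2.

Iteration 1:
  u = (-12 - (-0.3)·0.000 - (-4)·0.000) / (7.3) = -1.644
  v = (5 - (2.5)·0.000 - (1)·0.000) / (6.5) = 0.769
  w = (8 - (4)·0.000 - (-2)·0.000) / (8) = 1.000
Iteration 2:
  u = (-12 - (-0.3)·0.769 - (-4)·1.000) / (7.3) = -1.064
  v = (5 - (2.5)·-1.644 - (1)·1.000) / (6.5) = 1.248
  w = (8 - (4)·-1.644 - (-2)·0.769) / (8) = 2.014

(-1.064, 1.248, 2.014)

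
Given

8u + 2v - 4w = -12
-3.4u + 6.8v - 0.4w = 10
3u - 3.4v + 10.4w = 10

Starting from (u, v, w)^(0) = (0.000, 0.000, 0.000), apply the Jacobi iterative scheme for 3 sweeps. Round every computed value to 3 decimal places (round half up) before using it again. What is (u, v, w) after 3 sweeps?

Iteration 1:
  u = (-12 - (2)·0.000 - (-4)·0.000) / (8) = -1.500
  v = (10 - (-3.4)·0.000 - (-0.4)·0.000) / (6.8) = 1.471
  w = (10 - (3)·0.000 - (-3.4)·0.000) / (10.4) = 0.962
Iteration 2:
  u = (-12 - (2)·1.471 - (-4)·0.962) / (8) = -1.387
  v = (10 - (-3.4)·-1.500 - (-0.4)·0.962) / (6.8) = 0.777
  w = (10 - (3)·-1.500 - (-3.4)·1.471) / (10.4) = 1.875
Iteration 3:
  u = (-12 - (2)·0.777 - (-4)·1.875) / (8) = -0.757
  v = (10 - (-3.4)·-1.387 - (-0.4)·1.875) / (6.8) = 0.887
  w = (10 - (3)·-1.387 - (-3.4)·0.777) / (10.4) = 1.616

(-0.757, 0.887, 1.616)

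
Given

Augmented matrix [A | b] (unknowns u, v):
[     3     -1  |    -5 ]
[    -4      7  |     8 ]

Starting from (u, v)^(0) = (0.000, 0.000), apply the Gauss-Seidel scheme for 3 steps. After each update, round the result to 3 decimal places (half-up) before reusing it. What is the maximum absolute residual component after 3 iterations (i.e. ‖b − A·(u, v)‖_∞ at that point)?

0.007

Iteration 1:
  u = (-5 - (-1)·0.000) / (3) = -1.667
  v = (8 - (-4)·-1.667) / (7) = 0.190
Iteration 2:
  u = (-5 - (-1)·0.190) / (3) = -1.603
  v = (8 - (-4)·-1.603) / (7) = 0.227
Iteration 3:
  u = (-5 - (-1)·0.227) / (3) = -1.591
  v = (8 - (-4)·-1.591) / (7) = 0.234
Residual b − A·x = (0.007, -0.002); ∞-norm = 0.007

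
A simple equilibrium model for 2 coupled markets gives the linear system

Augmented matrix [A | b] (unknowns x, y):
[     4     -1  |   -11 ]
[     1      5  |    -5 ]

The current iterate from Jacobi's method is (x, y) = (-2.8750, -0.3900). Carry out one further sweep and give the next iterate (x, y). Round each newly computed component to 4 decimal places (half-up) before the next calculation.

(-2.8475, -0.4250)

One sweep:
  x = (-11 - (-1)·-0.3900) / (4) = -2.8475
  y = (-5 - (1)·-2.8750) / (5) = -0.4250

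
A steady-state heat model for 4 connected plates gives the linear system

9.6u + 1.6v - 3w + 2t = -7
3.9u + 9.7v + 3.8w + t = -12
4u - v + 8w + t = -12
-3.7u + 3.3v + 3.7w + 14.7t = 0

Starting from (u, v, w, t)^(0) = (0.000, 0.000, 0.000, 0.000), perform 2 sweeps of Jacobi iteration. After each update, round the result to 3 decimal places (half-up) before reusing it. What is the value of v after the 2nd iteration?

-0.356

Iteration 1:
  u = (-7 - (1.6)·0.000 - (-3)·0.000 - (2)·0.000) / (9.6) = -0.729
  v = (-12 - (3.9)·0.000 - (3.8)·0.000 - (1)·0.000) / (9.7) = -1.237
  w = (-12 - (4)·0.000 - (-1)·0.000 - (1)·0.000) / (8) = -1.500
  t = (0 - (-3.7)·0.000 - (3.3)·0.000 - (3.7)·0.000) / (14.7) = 0.000
Iteration 2:
  u = (-7 - (1.6)·-1.237 - (-3)·-1.500 - (2)·0.000) / (9.6) = -0.992
  v = (-12 - (3.9)·-0.729 - (3.8)·-1.500 - (1)·0.000) / (9.7) = -0.356
  w = (-12 - (4)·-0.729 - (-1)·-1.237 - (1)·0.000) / (8) = -1.290
  t = (0 - (-3.7)·-0.729 - (3.3)·-1.237 - (3.7)·-1.500) / (14.7) = 0.472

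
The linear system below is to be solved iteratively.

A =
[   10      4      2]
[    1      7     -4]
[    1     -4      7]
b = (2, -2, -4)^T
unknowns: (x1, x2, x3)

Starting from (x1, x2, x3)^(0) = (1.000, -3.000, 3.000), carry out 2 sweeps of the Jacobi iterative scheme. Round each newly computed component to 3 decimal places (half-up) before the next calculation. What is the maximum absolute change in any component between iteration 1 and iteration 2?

3.074

Iteration 1:
  x1 = (2 - (4)·-3.000 - (2)·3.000) / (10) = 0.800
  x2 = (-2 - (1)·1.000 - (-4)·3.000) / (7) = 1.286
  x3 = (-4 - (1)·1.000 - (-4)·-3.000) / (7) = -2.429
Iteration 2:
  x1 = (2 - (4)·1.286 - (2)·-2.429) / (10) = 0.171
  x2 = (-2 - (1)·0.800 - (-4)·-2.429) / (7) = -1.788
  x3 = (-4 - (1)·0.800 - (-4)·1.286) / (7) = 0.049
Change: (-0.629, -3.074, 2.478) → max |·| = 3.074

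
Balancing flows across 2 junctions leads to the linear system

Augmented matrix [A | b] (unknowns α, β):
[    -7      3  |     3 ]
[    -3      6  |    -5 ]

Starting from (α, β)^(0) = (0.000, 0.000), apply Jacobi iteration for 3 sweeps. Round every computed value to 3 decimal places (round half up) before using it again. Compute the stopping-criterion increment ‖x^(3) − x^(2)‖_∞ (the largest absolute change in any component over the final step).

0.178

Iteration 1:
  α = (3 - (3)·0.000) / (-7) = -0.429
  β = (-5 - (-3)·0.000) / (6) = -0.833
Iteration 2:
  α = (3 - (3)·-0.833) / (-7) = -0.786
  β = (-5 - (-3)·-0.429) / (6) = -1.048
Iteration 3:
  α = (3 - (3)·-1.048) / (-7) = -0.878
  β = (-5 - (-3)·-0.786) / (6) = -1.226
Change: (-0.092, -0.178) → max |·| = 0.178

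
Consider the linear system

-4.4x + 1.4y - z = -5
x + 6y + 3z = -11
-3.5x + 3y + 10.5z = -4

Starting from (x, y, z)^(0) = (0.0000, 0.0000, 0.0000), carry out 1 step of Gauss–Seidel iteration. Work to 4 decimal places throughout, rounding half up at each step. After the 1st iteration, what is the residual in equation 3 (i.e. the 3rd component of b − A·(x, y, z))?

Iteration 1:
  x = (-5 - (1.4)·0.0000 - (-1)·0.0000) / (-4.4) = 1.1364
  y = (-11 - (1)·1.1364 - (3)·0.0000) / (6) = -2.0227
  z = (-4 - (-3.5)·1.1364 - (3)·-2.0227) / (10.5) = 0.5758
Residual b − A·x = (3.4077, -1.7276, -0.0004)

-0.0004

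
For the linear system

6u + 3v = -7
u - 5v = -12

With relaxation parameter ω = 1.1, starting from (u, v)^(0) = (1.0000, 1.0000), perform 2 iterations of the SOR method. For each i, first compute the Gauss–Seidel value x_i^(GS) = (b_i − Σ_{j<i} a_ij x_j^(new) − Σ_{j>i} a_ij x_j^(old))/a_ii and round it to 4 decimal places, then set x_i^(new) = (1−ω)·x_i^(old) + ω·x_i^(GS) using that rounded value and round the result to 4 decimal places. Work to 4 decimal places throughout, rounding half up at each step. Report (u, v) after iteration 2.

(-2.2531, 1.9329)

Iteration 1:
  u: GS value = (-7 - (3)·1.0000) / (6) = -1.6667;  u ← (1−ω)·1.0000 + ω·-1.6667 = -1.9334
  v: GS value = (-12 - (1)·-1.9334) / (-5) = 2.0133;  v ← (1−ω)·1.0000 + ω·2.0133 = 2.1146
Iteration 2:
  u: GS value = (-7 - (3)·2.1146) / (6) = -2.2240;  u ← (1−ω)·-1.9334 + ω·-2.2240 = -2.2531
  v: GS value = (-12 - (1)·-2.2531) / (-5) = 1.9494;  v ← (1−ω)·2.1146 + ω·1.9494 = 1.9329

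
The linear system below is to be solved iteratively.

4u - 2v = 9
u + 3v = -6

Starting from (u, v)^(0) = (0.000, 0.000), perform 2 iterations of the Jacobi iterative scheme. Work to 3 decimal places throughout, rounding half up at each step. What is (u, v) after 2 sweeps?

(1.250, -2.750)

Iteration 1:
  u = (9 - (-2)·0.000) / (4) = 2.250
  v = (-6 - (1)·0.000) / (3) = -2.000
Iteration 2:
  u = (9 - (-2)·-2.000) / (4) = 1.250
  v = (-6 - (1)·2.250) / (3) = -2.750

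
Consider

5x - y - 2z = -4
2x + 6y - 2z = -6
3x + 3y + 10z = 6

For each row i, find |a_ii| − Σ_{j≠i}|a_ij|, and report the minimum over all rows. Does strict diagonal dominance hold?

2

row 1: |5| − (1+2) = 2
row 2: |6| − (2+2) = 2
row 3: |10| − (3+3) = 4
minimum over rows = 2 → strictly diagonally dominant (convergence guaranteed)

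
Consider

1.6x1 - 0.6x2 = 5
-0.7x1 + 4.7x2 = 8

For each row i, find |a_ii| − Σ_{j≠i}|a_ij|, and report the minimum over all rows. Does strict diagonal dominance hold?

row 1: |1.6| − (0.6) = 1
row 2: |4.7| − (0.7) = 4
minimum over rows = 1 → strictly diagonally dominant (convergence guaranteed)

1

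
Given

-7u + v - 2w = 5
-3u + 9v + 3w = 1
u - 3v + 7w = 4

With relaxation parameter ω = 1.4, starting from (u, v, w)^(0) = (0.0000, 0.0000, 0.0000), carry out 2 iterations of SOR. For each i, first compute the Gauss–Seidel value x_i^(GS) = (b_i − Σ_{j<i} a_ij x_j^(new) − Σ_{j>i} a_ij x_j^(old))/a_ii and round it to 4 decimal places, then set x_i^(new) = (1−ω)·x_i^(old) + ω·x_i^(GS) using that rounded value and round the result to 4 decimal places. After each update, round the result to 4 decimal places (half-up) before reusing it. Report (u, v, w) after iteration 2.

(-0.9875, -0.5604, 0.3359)

Iteration 1:
  u: GS value = (5 - (1)·0.0000 - (-2)·0.0000) / (-7) = -0.7143;  u ← (1−ω)·0.0000 + ω·-0.7143 = -1.0000
  v: GS value = (1 - (-3)·-1.0000 - (3)·0.0000) / (9) = -0.2222;  v ← (1−ω)·0.0000 + ω·-0.2222 = -0.3111
  w: GS value = (4 - (1)·-1.0000 - (-3)·-0.3111) / (7) = 0.5810;  w ← (1−ω)·0.0000 + ω·0.5810 = 0.8134
Iteration 2:
  u: GS value = (5 - (1)·-0.3111 - (-2)·0.8134) / (-7) = -0.9911;  u ← (1−ω)·-1.0000 + ω·-0.9911 = -0.9875
  v: GS value = (1 - (-3)·-0.9875 - (3)·0.8134) / (9) = -0.4892;  v ← (1−ω)·-0.3111 + ω·-0.4892 = -0.5604
  w: GS value = (4 - (1)·-0.9875 - (-3)·-0.5604) / (7) = 0.4723;  w ← (1−ω)·0.8134 + ω·0.4723 = 0.3359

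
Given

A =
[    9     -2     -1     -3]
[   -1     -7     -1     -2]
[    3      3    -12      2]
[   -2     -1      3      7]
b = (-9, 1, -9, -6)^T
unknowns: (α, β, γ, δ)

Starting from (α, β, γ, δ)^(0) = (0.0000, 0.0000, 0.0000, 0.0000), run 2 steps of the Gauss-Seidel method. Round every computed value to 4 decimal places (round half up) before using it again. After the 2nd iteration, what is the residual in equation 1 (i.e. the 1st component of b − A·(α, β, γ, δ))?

Iteration 1:
  α = (-9 - (-2)·0.0000 - (-1)·0.0000 - (-3)·0.0000) / (9) = -1.0000
  β = (1 - (-1)·-1.0000 - (-1)·0.0000 - (-2)·0.0000) / (-7) = 0.0000
  γ = (-9 - (3)·-1.0000 - (3)·0.0000 - (2)·0.0000) / (-12) = 0.5000
  δ = (-6 - (-2)·-1.0000 - (-1)·0.0000 - (3)·0.5000) / (7) = -1.3571
Iteration 2:
  α = (-9 - (-2)·0.0000 - (-1)·0.5000 - (-3)·-1.3571) / (9) = -1.3968
  β = (1 - (-1)·-1.3968 - (-1)·0.5000 - (-2)·-1.3571) / (-7) = 0.3730
  γ = (-9 - (3)·-1.3968 - (3)·0.3730 - (2)·-1.3571) / (-12) = 0.2679
  δ = (-6 - (-2)·-1.3968 - (-1)·0.3730 - (3)·0.2679) / (7) = -1.3178
Residual b − A·x = (0.6317, -0.1535, -0.0782, 0.0003)

0.6317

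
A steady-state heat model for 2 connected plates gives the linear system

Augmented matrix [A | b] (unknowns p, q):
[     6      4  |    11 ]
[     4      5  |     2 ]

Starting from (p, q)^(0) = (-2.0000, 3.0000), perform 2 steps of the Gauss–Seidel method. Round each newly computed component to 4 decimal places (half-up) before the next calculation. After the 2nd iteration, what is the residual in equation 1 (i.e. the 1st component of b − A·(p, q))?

Iteration 1:
  p = (11 - (4)·3.0000) / (6) = -0.1667
  q = (2 - (4)·-0.1667) / (5) = 0.5334
Iteration 2:
  p = (11 - (4)·0.5334) / (6) = 1.4777
  q = (2 - (4)·1.4777) / (5) = -0.7822
Residual b − A·x = (5.2626, 0.0002)

5.2626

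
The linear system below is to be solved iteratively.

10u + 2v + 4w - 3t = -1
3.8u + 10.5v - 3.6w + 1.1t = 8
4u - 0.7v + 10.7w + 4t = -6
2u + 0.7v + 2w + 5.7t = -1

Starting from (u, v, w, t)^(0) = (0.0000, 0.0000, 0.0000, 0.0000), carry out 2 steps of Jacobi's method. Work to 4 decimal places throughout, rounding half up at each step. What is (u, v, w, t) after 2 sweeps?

(-0.0807, 0.6242, -0.4080, -0.0372)

Iteration 1:
  u = (-1 - (2)·0.0000 - (4)·0.0000 - (-3)·0.0000) / (10) = -0.1000
  v = (8 - (3.8)·0.0000 - (-3.6)·0.0000 - (1.1)·0.0000) / (10.5) = 0.7619
  w = (-6 - (4)·0.0000 - (-0.7)·0.0000 - (4)·0.0000) / (10.7) = -0.5607
  t = (-1 - (2)·0.0000 - (0.7)·0.0000 - (2)·0.0000) / (5.7) = -0.1754
Iteration 2:
  u = (-1 - (2)·0.7619 - (4)·-0.5607 - (-3)·-0.1754) / (10) = -0.0807
  v = (8 - (3.8)·-0.1000 - (-3.6)·-0.5607 - (1.1)·-0.1754) / (10.5) = 0.6242
  w = (-6 - (4)·-0.1000 - (-0.7)·0.7619 - (4)·-0.1754) / (10.7) = -0.4080
  t = (-1 - (2)·-0.1000 - (0.7)·0.7619 - (2)·-0.5607) / (5.7) = -0.0372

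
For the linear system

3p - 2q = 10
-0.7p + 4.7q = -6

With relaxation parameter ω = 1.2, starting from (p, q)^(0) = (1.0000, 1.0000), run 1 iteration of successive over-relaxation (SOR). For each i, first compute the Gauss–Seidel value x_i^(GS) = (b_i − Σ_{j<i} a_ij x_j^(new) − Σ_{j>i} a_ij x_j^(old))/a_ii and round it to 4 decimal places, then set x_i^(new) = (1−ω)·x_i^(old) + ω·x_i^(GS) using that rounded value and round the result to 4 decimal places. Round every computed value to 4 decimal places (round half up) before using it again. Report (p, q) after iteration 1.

(4.6000, -0.9098)

Iteration 1:
  p: GS value = (10 - (-2)·1.0000) / (3) = 4.0000;  p ← (1−ω)·1.0000 + ω·4.0000 = 4.6000
  q: GS value = (-6 - (-0.7)·4.6000) / (4.7) = -0.5915;  q ← (1−ω)·1.0000 + ω·-0.5915 = -0.9098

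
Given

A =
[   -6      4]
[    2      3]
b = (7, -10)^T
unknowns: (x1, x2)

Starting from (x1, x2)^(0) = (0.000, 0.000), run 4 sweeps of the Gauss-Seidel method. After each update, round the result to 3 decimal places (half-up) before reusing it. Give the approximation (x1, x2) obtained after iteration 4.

Iteration 1:
  x1 = (7 - (4)·0.000) / (-6) = -1.167
  x2 = (-10 - (2)·-1.167) / (3) = -2.555
Iteration 2:
  x1 = (7 - (4)·-2.555) / (-6) = -2.870
  x2 = (-10 - (2)·-2.870) / (3) = -1.420
Iteration 3:
  x1 = (7 - (4)·-1.420) / (-6) = -2.113
  x2 = (-10 - (2)·-2.113) / (3) = -1.925
Iteration 4:
  x1 = (7 - (4)·-1.925) / (-6) = -2.450
  x2 = (-10 - (2)·-2.450) / (3) = -1.700

(-2.450, -1.700)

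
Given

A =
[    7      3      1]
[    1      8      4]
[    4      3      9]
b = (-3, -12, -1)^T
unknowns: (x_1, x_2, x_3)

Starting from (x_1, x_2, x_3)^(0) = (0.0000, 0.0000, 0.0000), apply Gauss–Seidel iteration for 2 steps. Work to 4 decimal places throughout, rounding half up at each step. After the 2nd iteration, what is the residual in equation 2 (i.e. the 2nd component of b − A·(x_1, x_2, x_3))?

Iteration 1:
  x_1 = (-3 - (3)·0.0000 - (1)·0.0000) / (7) = -0.4286
  x_2 = (-12 - (1)·-0.4286 - (4)·0.0000) / (8) = -1.4464
  x_3 = (-1 - (4)·-0.4286 - (3)·-1.4464) / (9) = 0.5615
Iteration 2:
  x_1 = (-3 - (3)·-1.4464 - (1)·0.5615) / (7) = 0.1111
  x_2 = (-12 - (1)·0.1111 - (4)·0.5615) / (8) = -1.7946
  x_3 = (-1 - (4)·0.1111 - (3)·-1.7946) / (9) = 0.4377
Residual b − A·x = (1.1684, 0.4949, 0.0001)

0.4949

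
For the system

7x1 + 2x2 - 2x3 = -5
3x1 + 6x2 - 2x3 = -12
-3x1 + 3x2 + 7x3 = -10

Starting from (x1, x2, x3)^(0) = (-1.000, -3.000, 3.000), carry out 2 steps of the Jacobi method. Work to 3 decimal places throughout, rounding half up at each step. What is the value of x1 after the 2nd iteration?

-0.735

Iteration 1:
  x1 = (-5 - (2)·-3.000 - (-2)·3.000) / (7) = 1.000
  x2 = (-12 - (3)·-1.000 - (-2)·3.000) / (6) = -0.500
  x3 = (-10 - (-3)·-1.000 - (3)·-3.000) / (7) = -0.571
Iteration 2:
  x1 = (-5 - (2)·-0.500 - (-2)·-0.571) / (7) = -0.735
  x2 = (-12 - (3)·1.000 - (-2)·-0.571) / (6) = -2.690
  x3 = (-10 - (-3)·1.000 - (3)·-0.500) / (7) = -0.786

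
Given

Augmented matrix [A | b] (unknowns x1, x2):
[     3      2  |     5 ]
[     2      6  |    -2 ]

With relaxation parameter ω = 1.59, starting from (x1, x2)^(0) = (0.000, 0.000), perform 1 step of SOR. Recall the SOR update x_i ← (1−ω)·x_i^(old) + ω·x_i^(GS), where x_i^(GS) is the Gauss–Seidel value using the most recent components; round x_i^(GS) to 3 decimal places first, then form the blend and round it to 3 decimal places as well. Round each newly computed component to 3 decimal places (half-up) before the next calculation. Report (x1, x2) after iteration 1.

Iteration 1:
  x1: GS value = (5 - (2)·0.000) / (3) = 1.667;  x1 ← (1−ω)·0.000 + ω·1.667 = 2.651
  x2: GS value = (-2 - (2)·2.651) / (6) = -1.217;  x2 ← (1−ω)·0.000 + ω·-1.217 = -1.935

(2.651, -1.935)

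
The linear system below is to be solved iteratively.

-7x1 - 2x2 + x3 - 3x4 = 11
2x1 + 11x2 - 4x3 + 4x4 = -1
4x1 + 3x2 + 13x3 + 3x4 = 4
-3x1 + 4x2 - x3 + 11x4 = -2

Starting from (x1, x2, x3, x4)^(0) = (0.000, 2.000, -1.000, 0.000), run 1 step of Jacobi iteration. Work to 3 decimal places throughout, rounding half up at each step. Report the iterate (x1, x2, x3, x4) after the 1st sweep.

(-2.286, -0.455, -0.154, -1.000)

Iteration 1:
  x1 = (11 - (-2)·2.000 - (1)·-1.000 - (-3)·0.000) / (-7) = -2.286
  x2 = (-1 - (2)·0.000 - (-4)·-1.000 - (4)·0.000) / (11) = -0.455
  x3 = (4 - (4)·0.000 - (3)·2.000 - (3)·0.000) / (13) = -0.154
  x4 = (-2 - (-3)·0.000 - (4)·2.000 - (-1)·-1.000) / (11) = -1.000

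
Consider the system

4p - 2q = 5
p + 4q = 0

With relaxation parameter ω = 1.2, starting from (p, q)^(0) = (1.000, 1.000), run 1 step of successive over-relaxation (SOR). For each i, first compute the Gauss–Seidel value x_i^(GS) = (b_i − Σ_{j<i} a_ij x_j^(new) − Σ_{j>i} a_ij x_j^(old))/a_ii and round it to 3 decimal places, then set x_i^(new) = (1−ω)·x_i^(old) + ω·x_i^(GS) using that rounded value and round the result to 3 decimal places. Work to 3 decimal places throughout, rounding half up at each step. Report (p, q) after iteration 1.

Iteration 1:
  p: GS value = (5 - (-2)·1.000) / (4) = 1.750;  p ← (1−ω)·1.000 + ω·1.750 = 1.900
  q: GS value = (0 - (1)·1.900) / (4) = -0.475;  q ← (1−ω)·1.000 + ω·-0.475 = -0.770

(1.900, -0.770)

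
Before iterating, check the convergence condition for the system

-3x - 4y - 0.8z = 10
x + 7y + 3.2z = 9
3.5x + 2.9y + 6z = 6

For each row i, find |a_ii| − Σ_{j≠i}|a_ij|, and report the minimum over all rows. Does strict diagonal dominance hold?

-1.8

row 1: |-3| − (4+0.8) = -1.8
row 2: |7| − (1+3.2) = 2.8
row 3: |6| − (3.5+2.9) = -0.4
minimum over rows = -1.8 → not strictly diagonally dominant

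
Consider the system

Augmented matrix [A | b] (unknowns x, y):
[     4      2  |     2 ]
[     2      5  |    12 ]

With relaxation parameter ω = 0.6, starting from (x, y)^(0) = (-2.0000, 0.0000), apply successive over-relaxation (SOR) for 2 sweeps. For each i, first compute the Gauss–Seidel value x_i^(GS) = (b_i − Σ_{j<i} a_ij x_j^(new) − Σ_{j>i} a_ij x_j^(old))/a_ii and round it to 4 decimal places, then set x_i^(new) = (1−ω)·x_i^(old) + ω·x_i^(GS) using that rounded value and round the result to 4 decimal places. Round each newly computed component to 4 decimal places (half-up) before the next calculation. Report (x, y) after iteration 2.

Iteration 1:
  x: GS value = (2 - (2)·0.0000) / (4) = 0.5000;  x ← (1−ω)·-2.0000 + ω·0.5000 = -0.5000
  y: GS value = (12 - (2)·-0.5000) / (5) = 2.6000;  y ← (1−ω)·0.0000 + ω·2.6000 = 1.5600
Iteration 2:
  x: GS value = (2 - (2)·1.5600) / (4) = -0.2800;  x ← (1−ω)·-0.5000 + ω·-0.2800 = -0.3680
  y: GS value = (12 - (2)·-0.3680) / (5) = 2.5472;  y ← (1−ω)·1.5600 + ω·2.5472 = 2.1523

(-0.3680, 2.1523)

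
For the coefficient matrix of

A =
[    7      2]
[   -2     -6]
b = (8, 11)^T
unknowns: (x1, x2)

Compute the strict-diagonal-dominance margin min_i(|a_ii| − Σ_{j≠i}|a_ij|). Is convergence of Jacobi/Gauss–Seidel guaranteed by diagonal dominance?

row 1: |7| − (2) = 5
row 2: |-6| − (2) = 4
minimum over rows = 4 → strictly diagonally dominant (convergence guaranteed)

4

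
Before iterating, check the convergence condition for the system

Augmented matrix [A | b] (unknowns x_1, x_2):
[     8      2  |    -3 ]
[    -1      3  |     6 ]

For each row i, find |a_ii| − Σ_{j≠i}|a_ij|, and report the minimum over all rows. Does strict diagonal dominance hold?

row 1: |8| − (2) = 6
row 2: |3| − (1) = 2
minimum over rows = 2 → strictly diagonally dominant (convergence guaranteed)

2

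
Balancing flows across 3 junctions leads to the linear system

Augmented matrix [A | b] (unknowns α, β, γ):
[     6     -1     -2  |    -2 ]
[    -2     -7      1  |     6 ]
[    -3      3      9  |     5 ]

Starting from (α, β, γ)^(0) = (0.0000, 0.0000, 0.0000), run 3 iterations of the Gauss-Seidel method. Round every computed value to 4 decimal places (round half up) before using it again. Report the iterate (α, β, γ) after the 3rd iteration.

Iteration 1:
  α = (-2 - (-1)·0.0000 - (-2)·0.0000) / (6) = -0.3333
  β = (6 - (-2)·-0.3333 - (1)·0.0000) / (-7) = -0.7619
  γ = (5 - (-3)·-0.3333 - (3)·-0.7619) / (9) = 0.6984
Iteration 2:
  α = (-2 - (-1)·-0.7619 - (-2)·0.6984) / (6) = -0.2275
  β = (6 - (-2)·-0.2275 - (1)·0.6984) / (-7) = -0.6924
  γ = (5 - (-3)·-0.2275 - (3)·-0.6924) / (9) = 0.7105
Iteration 3:
  α = (-2 - (-1)·-0.6924 - (-2)·0.7105) / (6) = -0.2119
  β = (6 - (-2)·-0.2119 - (1)·0.7105) / (-7) = -0.6951
  γ = (5 - (-3)·-0.2119 - (3)·-0.6951) / (9) = 0.7166

(-0.2119, -0.6951, 0.7166)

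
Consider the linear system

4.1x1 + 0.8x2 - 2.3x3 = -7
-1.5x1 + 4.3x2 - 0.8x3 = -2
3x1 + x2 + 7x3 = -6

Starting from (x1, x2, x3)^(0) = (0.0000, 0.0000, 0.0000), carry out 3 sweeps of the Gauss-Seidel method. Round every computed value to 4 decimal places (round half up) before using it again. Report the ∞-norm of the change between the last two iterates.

0.0759

Iteration 1:
  x1 = (-7 - (0.8)·0.0000 - (-2.3)·0.0000) / (4.1) = -1.7073
  x2 = (-2 - (-1.5)·-1.7073 - (-0.8)·0.0000) / (4.3) = -1.0607
  x3 = (-6 - (3)·-1.7073 - (1)·-1.0607) / (7) = 0.0261
Iteration 2:
  x1 = (-7 - (0.8)·-1.0607 - (-2.3)·0.0261) / (4.1) = -1.4857
  x2 = (-2 - (-1.5)·-1.4857 - (-0.8)·0.0261) / (4.3) = -0.9785
  x3 = (-6 - (3)·-1.4857 - (1)·-0.9785) / (7) = -0.0806
Iteration 3:
  x1 = (-7 - (0.8)·-0.9785 - (-2.3)·-0.0806) / (4.1) = -1.5616
  x2 = (-2 - (-1.5)·-1.5616 - (-0.8)·-0.0806) / (4.3) = -1.0249
  x3 = (-6 - (3)·-1.5616 - (1)·-1.0249) / (7) = -0.0415
Change: (-0.0759, -0.0464, 0.0391) → max |·| = 0.0759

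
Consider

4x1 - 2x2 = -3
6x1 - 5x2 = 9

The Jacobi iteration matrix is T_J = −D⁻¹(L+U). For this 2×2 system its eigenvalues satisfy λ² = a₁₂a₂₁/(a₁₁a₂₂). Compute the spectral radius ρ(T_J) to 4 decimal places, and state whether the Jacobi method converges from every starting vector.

a₁₂a₂₁/(a₁₁a₂₂) = (-2)·(6) / ((4)·(-5)) = 0.600000
ρ = √|0.600000| = √0.600000 = 0.7746
ρ < 1, so Jacobi converges

0.7746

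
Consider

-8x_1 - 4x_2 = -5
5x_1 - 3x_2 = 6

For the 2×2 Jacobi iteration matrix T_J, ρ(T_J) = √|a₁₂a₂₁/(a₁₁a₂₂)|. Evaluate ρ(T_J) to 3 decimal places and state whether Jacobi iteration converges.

a₁₂a₂₁/(a₁₁a₂₂) = (-4)·(5) / ((-8)·(-3)) = -0.833333
ρ = √|-0.833333| = √0.833333 = 0.913
ρ < 1, so Jacobi converges

0.913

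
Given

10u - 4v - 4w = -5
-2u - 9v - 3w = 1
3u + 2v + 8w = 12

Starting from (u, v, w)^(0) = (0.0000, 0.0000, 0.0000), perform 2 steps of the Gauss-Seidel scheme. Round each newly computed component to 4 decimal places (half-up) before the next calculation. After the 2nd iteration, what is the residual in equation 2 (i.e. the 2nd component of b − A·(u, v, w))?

Iteration 1:
  u = (-5 - (-4)·0.0000 - (-4)·0.0000) / (10) = -0.5000
  v = (1 - (-2)·-0.5000 - (-3)·0.0000) / (-9) = 0.0000
  w = (12 - (3)·-0.5000 - (2)·0.0000) / (8) = 1.6875
Iteration 2:
  u = (-5 - (-4)·0.0000 - (-4)·1.6875) / (10) = 0.1750
  v = (1 - (-2)·0.1750 - (-3)·1.6875) / (-9) = -0.7125
  w = (12 - (3)·0.1750 - (2)·-0.7125) / (8) = 1.6125
Residual b − A·x = (-3.1500, -0.2250, 0.0000)

-0.2250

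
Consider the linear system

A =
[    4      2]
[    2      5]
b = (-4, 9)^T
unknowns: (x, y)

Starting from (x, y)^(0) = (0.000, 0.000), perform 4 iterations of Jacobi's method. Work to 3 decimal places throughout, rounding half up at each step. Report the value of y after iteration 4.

Iteration 1:
  x = (-4 - (2)·0.000) / (4) = -1.000
  y = (9 - (2)·0.000) / (5) = 1.800
Iteration 2:
  x = (-4 - (2)·1.800) / (4) = -1.900
  y = (9 - (2)·-1.000) / (5) = 2.200
Iteration 3:
  x = (-4 - (2)·2.200) / (4) = -2.100
  y = (9 - (2)·-1.900) / (5) = 2.560
Iteration 4:
  x = (-4 - (2)·2.560) / (4) = -2.280
  y = (9 - (2)·-2.100) / (5) = 2.640

2.640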